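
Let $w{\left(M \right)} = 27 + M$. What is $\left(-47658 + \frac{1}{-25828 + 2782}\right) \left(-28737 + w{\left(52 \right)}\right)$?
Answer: $\frac{684257265587}{501} \approx 1.3658 \cdot 10^{9}$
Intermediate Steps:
$\left(-47658 + \frac{1}{-25828 + 2782}\right) \left(-28737 + w{\left(52 \right)}\right) = \left(-47658 + \frac{1}{-25828 + 2782}\right) \left(-28737 + \left(27 + 52\right)\right) = \left(-47658 + \frac{1}{-23046}\right) \left(-28737 + 79\right) = \left(-47658 - \frac{1}{23046}\right) \left(-28658\right) = \left(- \frac{1098326269}{23046}\right) \left(-28658\right) = \frac{684257265587}{501}$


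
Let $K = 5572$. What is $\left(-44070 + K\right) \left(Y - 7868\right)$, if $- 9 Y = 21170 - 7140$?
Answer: $\frac{3266247316}{9} \approx 3.6292 \cdot 10^{8}$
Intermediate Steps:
$Y = - \frac{14030}{9}$ ($Y = - \frac{21170 - 7140}{9} = \left(- \frac{1}{9}\right) 14030 = - \frac{14030}{9} \approx -1558.9$)
$\left(-44070 + K\right) \left(Y - 7868\right) = \left(-44070 + 5572\right) \left(- \frac{14030}{9} - 7868\right) = \left(-38498\right) \left(- \frac{84842}{9}\right) = \frac{3266247316}{9}$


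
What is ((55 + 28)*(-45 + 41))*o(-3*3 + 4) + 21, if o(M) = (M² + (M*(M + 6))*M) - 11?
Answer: -12927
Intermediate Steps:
o(M) = -11 + M² + M²*(6 + M) (o(M) = (M² + (M*(6 + M))*M) - 11 = (M² + M²*(6 + M)) - 11 = -11 + M² + M²*(6 + M))
((55 + 28)*(-45 + 41))*o(-3*3 + 4) + 21 = ((55 + 28)*(-45 + 41))*(-11 + (-3*3 + 4)³ + 7*(-3*3 + 4)²) + 21 = (83*(-4))*(-11 + (-9 + 4)³ + 7*(-9 + 4)²) + 21 = -332*(-11 + (-5)³ + 7*(-5)²) + 21 = -332*(-11 - 125 + 7*25) + 21 = -332*(-11 - 125 + 175) + 21 = -332*39 + 21 = -12948 + 21 = -12927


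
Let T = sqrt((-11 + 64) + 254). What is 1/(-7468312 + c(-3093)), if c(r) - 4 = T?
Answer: -7468308/55775624382557 - sqrt(307)/55775624382557 ≈ -1.3390e-7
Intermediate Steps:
T = sqrt(307) (T = sqrt(53 + 254) = sqrt(307) ≈ 17.521)
c(r) = 4 + sqrt(307)
1/(-7468312 + c(-3093)) = 1/(-7468312 + (4 + sqrt(307))) = 1/(-7468308 + sqrt(307))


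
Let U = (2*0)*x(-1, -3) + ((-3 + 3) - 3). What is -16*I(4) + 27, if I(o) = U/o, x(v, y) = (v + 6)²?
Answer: 39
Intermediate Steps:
x(v, y) = (6 + v)²
U = -3 (U = (2*0)*(6 - 1)² + ((-3 + 3) - 3) = 0*5² + (0 - 3) = 0*25 - 3 = 0 - 3 = -3)
I(o) = -3/o
-16*I(4) + 27 = -(-48)/4 + 27 = -16*(-¾) + 27 = 12 + 27 = 39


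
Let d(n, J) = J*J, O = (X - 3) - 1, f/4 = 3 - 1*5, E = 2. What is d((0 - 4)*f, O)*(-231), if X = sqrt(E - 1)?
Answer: -2079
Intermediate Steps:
f = -8 (f = 4*(3 - 1*5) = 4*(3 - 5) = 4*(-2) = -8)
X = 1 (X = sqrt(2 - 1) = sqrt(1) = 1)
O = -3 (O = (1 - 3) - 1 = -2 - 1 = -3)
d(n, J) = J**2
d((0 - 4)*f, O)*(-231) = (-3)**2*(-231) = 9*(-231) = -2079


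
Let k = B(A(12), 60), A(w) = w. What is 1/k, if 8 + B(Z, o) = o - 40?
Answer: 1/12 ≈ 0.083333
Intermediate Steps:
B(Z, o) = -48 + o (B(Z, o) = -8 + (o - 40) = -8 + (-40 + o) = -48 + o)
k = 12 (k = -48 + 60 = 12)
1/k = 1/12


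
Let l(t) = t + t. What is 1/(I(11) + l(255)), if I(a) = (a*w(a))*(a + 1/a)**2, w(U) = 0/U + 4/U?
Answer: 121/121246 ≈ 0.00099797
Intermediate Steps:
l(t) = 2*t
w(U) = 4/U (w(U) = 0 + 4/U = 4/U)
I(a) = 4*(a + 1/a)**2 (I(a) = (a*(4/a))*(a + 1/a)**2 = 4*(a + 1/a)**2)
1/(I(11) + l(255)) = 1/(4*(1 + 11**2)**2/11**2 + 2*255) = 1/(4*(1/121)*(1 + 121)**2 + 510) = 1/(4*(1/121)*122**2 + 510) = 1/(4*(1/121)*14884 + 510) = 1/(59536/121 + 510) = 1/(121246/121) = 121/121246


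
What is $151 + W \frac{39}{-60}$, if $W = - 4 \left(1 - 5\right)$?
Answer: $\frac{703}{5} \approx 140.6$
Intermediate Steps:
$W = 16$ ($W = \left(-4\right) \left(-4\right) = 16$)
$151 + W \frac{39}{-60} = 151 + 16 \frac{39}{-60} = 151 + 16 \cdot 39 \left(- \frac{1}{60}\right) = 151 + 16 \left(- \frac{13}{20}\right) = 151 - \frac{52}{5} = \frac{703}{5}$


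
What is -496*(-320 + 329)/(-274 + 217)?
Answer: 1488/19 ≈ 78.316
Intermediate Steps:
-496*(-320 + 329)/(-274 + 217) = -4464/(-57) = -4464*(-1)/57 = -496*(-3/19) = 1488/19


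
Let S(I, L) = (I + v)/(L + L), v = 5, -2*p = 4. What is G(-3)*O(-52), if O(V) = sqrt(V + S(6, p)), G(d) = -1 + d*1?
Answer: -2*I*sqrt(219) ≈ -29.597*I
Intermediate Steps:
p = -2 (p = -1/2*4 = -2)
G(d) = -1 + d
S(I, L) = (5 + I)/(2*L) (S(I, L) = (I + 5)/(L + L) = (5 + I)/((2*L)) = (5 + I)*(1/(2*L)) = (5 + I)/(2*L))
O(V) = sqrt(-11/4 + V) (O(V) = sqrt(V + (1/2)*(5 + 6)/(-2)) = sqrt(V + (1/2)*(-1/2)*11) = sqrt(V - 11/4) = sqrt(-11/4 + V))
G(-3)*O(-52) = (-1 - 3)*(sqrt(-11 + 4*(-52))/2) = -2*sqrt(-11 - 208) = -2*sqrt(-219) = -2*I*sqrt(219)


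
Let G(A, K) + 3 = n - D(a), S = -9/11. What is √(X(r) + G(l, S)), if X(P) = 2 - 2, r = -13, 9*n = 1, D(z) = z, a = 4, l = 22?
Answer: I*√62/3 ≈ 2.6247*I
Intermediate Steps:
n = ⅑ (n = (⅑)*1 = ⅑ ≈ 0.11111)
S = -9/11 (S = -9*1/11 = -9/11 ≈ -0.81818)
X(P) = 0
G(A, K) = -62/9 (G(A, K) = -3 + (⅑ - 1*4) = -3 + (⅑ - 4) = -3 - 35/9 = -62/9)
√(X(r) + G(l, S)) = √(0 - 62/9) = √(-62/9) = I*√62/3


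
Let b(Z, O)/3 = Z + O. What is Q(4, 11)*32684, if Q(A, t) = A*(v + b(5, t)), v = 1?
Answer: 6406064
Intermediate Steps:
b(Z, O) = 3*O + 3*Z (b(Z, O) = 3*(Z + O) = 3*(O + Z) = 3*O + 3*Z)
Q(A, t) = A*(16 + 3*t) (Q(A, t) = A*(1 + (3*t + 3*5)) = A*(1 + (3*t + 15)) = A*(1 + (15 + 3*t)) = A*(16 + 3*t))
Q(4, 11)*32684 = (4*(16 + 3*11))*32684 = (4*(16 + 33))*32684 = (4*49)*32684 = 196*32684 = 6406064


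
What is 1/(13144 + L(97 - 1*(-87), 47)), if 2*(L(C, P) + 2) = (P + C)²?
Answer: 2/79645 ≈ 2.5111e-5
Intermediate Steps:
L(C, P) = -2 + (C + P)²/2 (L(C, P) = -2 + (P + C)²/2 = -2 + (C + P)²/2)
1/(13144 + L(97 - 1*(-87), 47)) = 1/(13144 + (-2 + ((97 - 1*(-87)) + 47)²/2)) = 1/(13144 + (-2 + ((97 + 87) + 47)²/2)) = 1/(13144 + (-2 + (184 + 47)²/2)) = 1/(13144 + (-2 + (½)*231²)) = 1/(13144 + (-2 + (½)*53361)) = 1/(13144 + (-2 + 53361/2)) = 1/(13144 + 53357/2) = 1/(79645/2) = 2/79645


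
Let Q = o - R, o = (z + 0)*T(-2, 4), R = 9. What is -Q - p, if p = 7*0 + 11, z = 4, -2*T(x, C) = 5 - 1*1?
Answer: 6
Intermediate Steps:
T(x, C) = -2 (T(x, C) = -(5 - 1*1)/2 = -(5 - 1)/2 = -½*4 = -2)
o = -8 (o = (4 + 0)*(-2) = 4*(-2) = -8)
Q = -17 (Q = -8 - 1*9 = -8 - 9 = -17)
p = 11 (p = 0 + 11 = 11)
-Q - p = -1*(-17) - 1*11 = 17 - 11 = 6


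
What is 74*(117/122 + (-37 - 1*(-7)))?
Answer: -131091/61 ≈ -2149.0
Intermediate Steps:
74*(117/122 + (-37 - 1*(-7))) = 74*(117*(1/122) + (-37 + 7)) = 74*(117/122 - 30) = 74*(-3543/122) = -131091/61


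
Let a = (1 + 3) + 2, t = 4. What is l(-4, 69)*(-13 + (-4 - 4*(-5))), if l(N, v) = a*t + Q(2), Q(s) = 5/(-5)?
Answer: 69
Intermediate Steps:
Q(s) = -1 (Q(s) = 5*(-1/5) = -1)
a = 6 (a = 4 + 2 = 6)
l(N, v) = 23 (l(N, v) = 6*4 - 1 = 24 - 1 = 23)
l(-4, 69)*(-13 + (-4 - 4*(-5))) = 23*(-13 + (-4 - 4*(-5))) = 23*(-13 + (-4 + 20)) = 23*(-13 + 16) = 23*3 = 69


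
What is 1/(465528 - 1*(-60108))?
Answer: 1/525636 ≈ 1.9025e-6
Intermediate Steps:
1/(465528 - 1*(-60108)) = 1/(465528 + 60108) = 1/525636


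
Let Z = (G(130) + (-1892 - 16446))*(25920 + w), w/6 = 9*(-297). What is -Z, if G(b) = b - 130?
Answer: 181216116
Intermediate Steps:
w = -16038 (w = 6*(9*(-297)) = 6*(-2673) = -16038)
G(b) = -130 + b
Z = -181216116 (Z = ((-130 + 130) + (-1892 - 16446))*(25920 - 16038) = (0 - 18338)*9882 = -18338*9882 = -181216116)
-Z = -1*(-181216116) = 181216116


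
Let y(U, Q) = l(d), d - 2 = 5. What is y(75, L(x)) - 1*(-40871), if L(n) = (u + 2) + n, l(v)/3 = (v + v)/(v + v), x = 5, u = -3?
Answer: 40874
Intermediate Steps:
d = 7 (d = 2 + 5 = 7)
l(v) = 3 (l(v) = 3*((v + v)/(v + v)) = 3*((2*v)/((2*v))) = 3*((2*v)*(1/(2*v))) = 3*1 = 3)
L(n) = -1 + n (L(n) = (-3 + 2) + n = -1 + n)
y(U, Q) = 3
y(75, L(x)) - 1*(-40871) = 3 - 1*(-40871) = 3 + 40871 = 40874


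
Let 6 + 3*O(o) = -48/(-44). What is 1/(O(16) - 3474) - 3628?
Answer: -138705707/38232 ≈ -3628.0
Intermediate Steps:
O(o) = -18/11 (O(o) = -2 + (-48/(-44))/3 = -2 + (-48*(-1/44))/3 = -2 + (⅓)*(12/11) = -2 + 4/11 = -18/11)
1/(O(16) - 3474) - 3628 = 1/(-18/11 - 3474) - 3628 = 1/(-38232/11) - 3628 = -11/38232 - 3628 = -138705707/38232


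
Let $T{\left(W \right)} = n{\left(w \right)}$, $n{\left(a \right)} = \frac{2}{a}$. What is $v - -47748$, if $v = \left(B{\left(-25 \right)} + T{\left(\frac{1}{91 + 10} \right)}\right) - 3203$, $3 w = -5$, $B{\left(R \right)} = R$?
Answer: $\frac{222594}{5} \approx 44519.0$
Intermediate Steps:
$w = - \frac{5}{3}$ ($w = \frac{1}{3} \left(-5\right) = - \frac{5}{3} \approx -1.6667$)
$T{\left(W \right)} = - \frac{6}{5}$ ($T{\left(W \right)} = \frac{2}{- \frac{5}{3}} = 2 \left(- \frac{3}{5}\right) = - \frac{6}{5}$)
$v = - \frac{16146}{5}$ ($v = \left(-25 - \frac{6}{5}\right) - 3203 = - \frac{131}{5} - 3203 = - \frac{16146}{5} \approx -3229.2$)
$v - -47748 = - \frac{16146}{5} - -47748 = - \frac{16146}{5} + 47748 = \frac{222594}{5}$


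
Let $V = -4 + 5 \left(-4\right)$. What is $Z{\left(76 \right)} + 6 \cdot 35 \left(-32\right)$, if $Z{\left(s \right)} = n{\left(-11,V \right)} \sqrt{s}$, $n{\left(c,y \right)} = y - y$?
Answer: $-6720$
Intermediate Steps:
$V = -24$ ($V = -4 - 20 = -24$)
$n{\left(c,y \right)} = 0$
$Z{\left(s \right)} = 0$ ($Z{\left(s \right)} = 0 \sqrt{s} = 0$)
$Z{\left(76 \right)} + 6 \cdot 35 \left(-32\right) = 0 + 6 \cdot 35 \left(-32\right) = 0 + 210 \left(-32\right) = 0 - 6720 = -6720$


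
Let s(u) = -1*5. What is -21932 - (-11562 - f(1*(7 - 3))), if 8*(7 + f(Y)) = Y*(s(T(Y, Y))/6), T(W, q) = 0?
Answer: -124529/12 ≈ -10377.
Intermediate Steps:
s(u) = -5
f(Y) = -7 - 5*Y/48 (f(Y) = -7 + (Y*(-5/6))/8 = -7 + (Y*(-5*⅙))/8 = -7 + (Y*(-⅚))/8 = -7 + (-5*Y/6)/8 = -7 - 5*Y/48)
-21932 - (-11562 - f(1*(7 - 3))) = -21932 - (-11562 - (-7 - 5*(7 - 3)/48)) = -21932 - (-11562 - (-7 - 5*4/48)) = -21932 - (-11562 - (-7 - 5/48*4)) = -21932 - (-11562 - (-7 - 5/12)) = -21932 - (-11562 - 1*(-89/12)) = -21932 - (-11562 + 89/12) = -21932 - 1*(-138655/12) = -21932 + 138655/12 = -124529/12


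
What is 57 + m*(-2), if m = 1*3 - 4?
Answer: 59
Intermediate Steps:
m = -1 (m = 3 - 4 = -1)
57 + m*(-2) = 57 - 1*(-2) = 57 + 2 = 59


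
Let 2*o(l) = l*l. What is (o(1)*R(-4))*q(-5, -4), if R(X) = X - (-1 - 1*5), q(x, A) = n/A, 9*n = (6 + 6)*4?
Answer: -4/3 ≈ -1.3333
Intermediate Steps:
n = 16/3 (n = ((6 + 6)*4)/9 = (12*4)/9 = (⅑)*48 = 16/3 ≈ 5.3333)
o(l) = l²/2 (o(l) = (l*l)/2 = l²/2)
q(x, A) = 16/(3*A)
R(X) = 6 + X (R(X) = X - (-1 - 5) = X - 1*(-6) = X + 6 = 6 + X)
(o(1)*R(-4))*q(-5, -4) = (((½)*1²)*(6 - 4))*((16/3)/(-4)) = (((½)*1)*2)*((16/3)*(-¼)) = ((½)*2)*(-4/3) = 1*(-4/3) = -4/3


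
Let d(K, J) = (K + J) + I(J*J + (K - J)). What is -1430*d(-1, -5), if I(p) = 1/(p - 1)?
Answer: 119405/14 ≈ 8528.9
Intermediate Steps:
I(p) = 1/(-1 + p)
d(K, J) = J + K + 1/(-1 + K + J**2 - J) (d(K, J) = (K + J) + 1/(-1 + (J*J + (K - J))) = (J + K) + 1/(-1 + (J**2 + (K - J))) = (J + K) + 1/(-1 + (K + J**2 - J)) = (J + K) + 1/(-1 + K + J**2 - J) = J + K + 1/(-1 + K + J**2 - J))
-1430*d(-1, -5) = -1430*(-5 - 1 + 1/(-1 - 1 + (-5)**2 - 1*(-5))) = -1430*(-5 - 1 + 1/(-1 - 1 + 25 + 5)) = -1430*(-5 - 1 + 1/28) = -1430*(-167/28) = 119405/14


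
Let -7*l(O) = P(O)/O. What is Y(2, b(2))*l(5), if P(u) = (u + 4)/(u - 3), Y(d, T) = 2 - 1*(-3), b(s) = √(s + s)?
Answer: -9/14 ≈ -0.64286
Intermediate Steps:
b(s) = √2*√s (b(s) = √(2*s) = √2*√s)
Y(d, T) = 5 (Y(d, T) = 2 + 3 = 5)
P(u) = (4 + u)/(-3 + u)
l(O) = -(4 + O)/(7*O*(-3 + O)) (l(O) = -(4 + O)/(-3 + O)/(7*O) = -(4 + O)/(7*O*(-3 + O)))
Y(2, b(2))*l(5) = 5*((⅐)*(-4 - 1*5)/(5*(-3 + 5))) = 5*((⅐)*(⅕)*(-4 - 5)/2) = 5*((⅐)*(⅕)*(½)*(-9)) = 5*(-9/70) = -9/14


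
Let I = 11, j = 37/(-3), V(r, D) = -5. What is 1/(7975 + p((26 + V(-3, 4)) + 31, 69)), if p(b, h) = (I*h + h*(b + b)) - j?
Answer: 3/47767 ≈ 6.2805e-5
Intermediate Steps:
j = -37/3 (j = 37*(-1/3) = -37/3 ≈ -12.333)
p(b, h) = 37/3 + 11*h + 2*b*h (p(b, h) = (11*h + h*(b + b)) - 1*(-37/3) = (11*h + h*(2*b)) + 37/3 = (11*h + 2*b*h) + 37/3 = 37/3 + 11*h + 2*b*h)
1/(7975 + p((26 + V(-3, 4)) + 31, 69)) = 1/(7975 + (37/3 + 11*69 + 2*((26 - 5) + 31)*69)) = 1/(7975 + (37/3 + 759 + 2*(21 + 31)*69)) = 1/(7975 + (37/3 + 759 + 2*52*69)) = 1/(7975 + (37/3 + 759 + 7176)) = 1/(7975 + 23842/3) = 1/(47767/3) = 3/47767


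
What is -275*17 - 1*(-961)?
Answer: -3714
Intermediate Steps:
-275*17 - 1*(-961) = -4675 + 961 = -3714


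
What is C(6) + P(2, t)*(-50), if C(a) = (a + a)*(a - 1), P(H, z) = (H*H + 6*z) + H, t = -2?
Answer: 360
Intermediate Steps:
P(H, z) = H + H² + 6*z (P(H, z) = (H² + 6*z) + H = H + H² + 6*z)
C(a) = 2*a*(-1 + a) (C(a) = (2*a)*(-1 + a) = 2*a*(-1 + a))
C(6) + P(2, t)*(-50) = 2*6*(-1 + 6) + (2 + 2² + 6*(-2))*(-50) = 2*6*5 + (2 + 4 - 12)*(-50) = 60 - 6*(-50) = 60 + 300 = 360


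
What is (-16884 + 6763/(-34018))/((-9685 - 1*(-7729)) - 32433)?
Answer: 574366675/1169845002 ≈ 0.49098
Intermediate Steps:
(-16884 + 6763/(-34018))/((-9685 - 1*(-7729)) - 32433) = (-16884 + 6763*(-1/34018))/((-9685 + 7729) - 32433) = (-16884 - 6763/34018)/(-1956 - 32433) = -574366675/34018/(-34389) = -574366675/34018*(-1/34389) = 574366675/1169845002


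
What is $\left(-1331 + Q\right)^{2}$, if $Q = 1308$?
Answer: $529$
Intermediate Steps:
$\left(-1331 + Q\right)^{2} = \left(-1331 + 1308\right)^{2} = \left(-23\right)^{2} = 529$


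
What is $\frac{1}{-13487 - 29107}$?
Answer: $- \frac{1}{42594} \approx -2.3477 \cdot 10^{-5}$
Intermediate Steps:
$\frac{1}{-13487 - 29107} = \frac{1}{-42594} = - \frac{1}{42594}$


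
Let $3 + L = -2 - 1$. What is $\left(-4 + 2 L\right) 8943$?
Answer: $-143088$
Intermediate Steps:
$L = -6$ ($L = -3 - 3 = -6$)
$\left(-4 + 2 L\right) 8943 = \left(-4 + 2 \left(-6\right)\right) 8943 = \left(-4 - 12\right) 8943 = \left(-16\right) 8943 = -143088$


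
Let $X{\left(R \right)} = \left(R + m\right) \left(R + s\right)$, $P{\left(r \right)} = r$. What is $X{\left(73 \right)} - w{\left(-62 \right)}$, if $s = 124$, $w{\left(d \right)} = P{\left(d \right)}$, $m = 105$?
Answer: $35128$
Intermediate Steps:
$w{\left(d \right)} = d$
$X{\left(R \right)} = \left(105 + R\right) \left(124 + R\right)$ ($X{\left(R \right)} = \left(R + 105\right) \left(R + 124\right) = \left(105 + R\right) \left(124 + R\right)$)
$X{\left(73 \right)} - w{\left(-62 \right)} = \left(13020 + 73^{2} + 229 \cdot 73\right) - -62 = \left(13020 + 5329 + 16717\right) + 62 = 35066 + 62 = 35128$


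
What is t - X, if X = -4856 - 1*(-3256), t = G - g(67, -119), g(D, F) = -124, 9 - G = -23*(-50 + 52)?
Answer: 1779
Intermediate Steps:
G = 55 (G = 9 - (-23)*(-50 + 52) = 9 - (-23)*2 = 9 - 1*(-46) = 9 + 46 = 55)
t = 179 (t = 55 - 1*(-124) = 55 + 124 = 179)
X = -1600 (X = -4856 + 3256 = -1600)
t - X = 179 - 1*(-1600) = 179 + 1600 = 1779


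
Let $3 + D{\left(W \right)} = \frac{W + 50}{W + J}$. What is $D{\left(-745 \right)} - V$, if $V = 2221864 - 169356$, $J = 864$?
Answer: $- \frac{244249504}{119} \approx -2.0525 \cdot 10^{6}$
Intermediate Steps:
$V = 2052508$
$D{\left(W \right)} = -3 + \frac{50 + W}{864 + W}$ ($D{\left(W \right)} = -3 + \frac{W + 50}{W + 864} = -3 + \frac{50 + W}{864 + W}$)
$D{\left(-745 \right)} - V = \frac{2 \left(-1271 - -745\right)}{864 - 745} - 2052508 = \frac{2 \left(-1271 + 745\right)}{119} - 2052508 = 2 \cdot \frac{1}{119} \left(-526\right) - 2052508 = - \frac{1052}{119} - 2052508 = - \frac{244249504}{119}$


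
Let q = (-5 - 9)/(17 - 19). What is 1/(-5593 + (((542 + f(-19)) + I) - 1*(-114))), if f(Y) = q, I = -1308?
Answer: -1/6238 ≈ -0.00016031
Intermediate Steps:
q = 7 (q = -14/(-2) = -14*(-1/2) = 7)
f(Y) = 7
1/(-5593 + (((542 + f(-19)) + I) - 1*(-114))) = 1/(-5593 + (((542 + 7) - 1308) - 1*(-114))) = 1/(-5593 + ((549 - 1308) + 114)) = 1/(-5593 + (-759 + 114)) = 1/(-5593 - 645) = 1/(-6238) = -1/6238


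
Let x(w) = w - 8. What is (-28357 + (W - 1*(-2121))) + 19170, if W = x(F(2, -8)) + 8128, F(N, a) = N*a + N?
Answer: 1040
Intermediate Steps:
F(N, a) = N + N*a
x(w) = -8 + w
W = 8106 (W = (-8 + 2*(1 - 8)) + 8128 = (-8 + 2*(-7)) + 8128 = (-8 - 14) + 8128 = -22 + 8128 = 8106)
(-28357 + (W - 1*(-2121))) + 19170 = (-28357 + (8106 - 1*(-2121))) + 19170 = (-28357 + (8106 + 2121)) + 19170 = (-28357 + 10227) + 19170 = -18130 + 19170 = 1040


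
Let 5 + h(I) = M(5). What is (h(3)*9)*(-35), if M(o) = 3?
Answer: 630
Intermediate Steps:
h(I) = -2 (h(I) = -5 + 3 = -2)
(h(3)*9)*(-35) = -2*9*(-35) = -18*(-35) = 630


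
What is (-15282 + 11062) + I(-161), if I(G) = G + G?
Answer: -4542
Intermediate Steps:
I(G) = 2*G
(-15282 + 11062) + I(-161) = (-15282 + 11062) + 2*(-161) = -4220 - 322 = -4542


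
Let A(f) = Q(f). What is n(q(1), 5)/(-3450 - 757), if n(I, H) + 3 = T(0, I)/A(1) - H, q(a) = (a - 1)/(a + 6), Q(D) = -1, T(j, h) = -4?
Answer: 4/4207 ≈ 0.00095080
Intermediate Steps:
A(f) = -1
q(a) = (-1 + a)/(6 + a)
n(I, H) = 1 - H (n(I, H) = -3 + (-4/(-1) - H) = -3 + (-4*(-1) - H) = -3 + (4 - H) = 1 - H)
n(q(1), 5)/(-3450 - 757) = (1 - 1*5)/(-3450 - 757) = (1 - 5)/(-4207) = -4*(-1/4207) = 4/4207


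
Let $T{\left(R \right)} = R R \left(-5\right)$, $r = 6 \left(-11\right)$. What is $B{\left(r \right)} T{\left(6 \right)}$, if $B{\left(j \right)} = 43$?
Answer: $-7740$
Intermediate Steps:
$r = -66$
$T{\left(R \right)} = - 5 R^{2}$ ($T{\left(R \right)} = R^{2} \left(-5\right) = - 5 R^{2}$)
$B{\left(r \right)} T{\left(6 \right)} = 43 \left(- 5 \cdot 6^{2}\right) = 43 \left(\left(-5\right) 36\right) = 43 \left(-180\right) = -7740$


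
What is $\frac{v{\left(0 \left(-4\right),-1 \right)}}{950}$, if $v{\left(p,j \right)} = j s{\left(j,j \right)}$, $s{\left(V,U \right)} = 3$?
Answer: $- \frac{3}{950} \approx -0.0031579$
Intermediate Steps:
$v{\left(p,j \right)} = 3 j$ ($v{\left(p,j \right)} = j 3 = 3 j$)
$\frac{v{\left(0 \left(-4\right),-1 \right)}}{950} = \frac{3 \left(-1\right)}{950} = \left(-3\right) \frac{1}{950} = - \frac{3}{950}$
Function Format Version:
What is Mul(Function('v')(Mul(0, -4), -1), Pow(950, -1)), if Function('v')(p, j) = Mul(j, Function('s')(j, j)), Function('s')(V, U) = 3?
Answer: Rational(-3, 950) ≈ -0.0031579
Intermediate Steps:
Function('v')(p, j) = Mul(3, j) (Function('v')(p, j) = Mul(j, 3) = Mul(3, j))
Mul(Function('v')(Mul(0, -4), -1), Pow(950, -1)) = Mul(Mul(3, -1), Pow(950, -1)) = Mul(-3, Rational(1, 950)) = Rational(-3, 950)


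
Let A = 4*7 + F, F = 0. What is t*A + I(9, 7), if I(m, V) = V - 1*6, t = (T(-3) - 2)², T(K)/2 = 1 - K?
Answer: 1009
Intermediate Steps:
T(K) = 2 - 2*K (T(K) = 2*(1 - K) = 2 - 2*K)
t = 36 (t = ((2 - 2*(-3)) - 2)² = ((2 + 6) - 2)² = (8 - 2)² = 6² = 36)
A = 28 (A = 4*7 + 0 = 28 + 0 = 28)
I(m, V) = -6 + V (I(m, V) = V - 6 = -6 + V)
t*A + I(9, 7) = 36*28 + (-6 + 7) = 1008 + 1 = 1009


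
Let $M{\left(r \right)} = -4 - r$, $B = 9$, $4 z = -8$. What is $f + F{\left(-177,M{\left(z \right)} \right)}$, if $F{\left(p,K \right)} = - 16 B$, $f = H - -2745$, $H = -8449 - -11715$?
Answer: $5867$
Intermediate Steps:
$H = 3266$ ($H = -8449 + 11715 = 3266$)
$z = -2$ ($z = \frac{1}{4} \left(-8\right) = -2$)
$f = 6011$ ($f = 3266 - -2745 = 3266 + 2745 = 6011$)
$F{\left(p,K \right)} = -144$ ($F{\left(p,K \right)} = \left(-16\right) 9 = -144$)
$f + F{\left(-177,M{\left(z \right)} \right)} = 6011 - 144 = 5867$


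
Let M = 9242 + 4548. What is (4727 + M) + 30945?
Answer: 49462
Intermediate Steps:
M = 13790
(4727 + M) + 30945 = (4727 + 13790) + 30945 = 18517 + 30945 = 49462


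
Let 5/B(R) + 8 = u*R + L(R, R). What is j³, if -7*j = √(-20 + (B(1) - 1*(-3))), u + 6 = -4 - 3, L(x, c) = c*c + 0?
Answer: 69*I*√69/2744 ≈ 0.20888*I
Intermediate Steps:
L(x, c) = c² (L(x, c) = c² + 0 = c²)
u = -13 (u = -6 + (-4 - 3) = -6 - 7 = -13)
B(R) = 5/(-8 + R² - 13*R) (B(R) = 5/(-8 + (-13*R + R²)) = 5/(-8 + (R² - 13*R)) = 5/(-8 + R² - 13*R))
j = -I*√69/14 (j = -√(-20 + (5/(-8 + 1² - 13*1) - 1*(-3)))/7 = -√(-20 + (5/(-8 + 1 - 13) + 3))/7 = -√(-20 + (5/(-20) + 3))/7 = -√(-20 + (5*(-1/20) + 3))/7 = -√(-20 + (-¼ + 3))/7 = -√(-20 + 11/4)/7 = -I*√69/14 ≈ -0.59333*I)
j³ = (-I*√69/14)³ = 69*I*√69/2744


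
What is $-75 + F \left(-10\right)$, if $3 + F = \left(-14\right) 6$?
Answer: $795$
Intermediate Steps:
$F = -87$ ($F = -3 - 84 = -87$)
$-75 + F \left(-10\right) = -75 - -870 = -75 + 870 = 795$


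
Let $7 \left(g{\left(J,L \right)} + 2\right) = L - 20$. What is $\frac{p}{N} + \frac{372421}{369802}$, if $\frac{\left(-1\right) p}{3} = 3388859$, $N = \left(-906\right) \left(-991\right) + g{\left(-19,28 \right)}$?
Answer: $- \frac{3996118142107}{387362417772} \approx -10.316$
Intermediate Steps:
$g{\left(J,L \right)} = - \frac{34}{7} + \frac{L}{7}$ ($g{\left(J,L \right)} = -2 + \frac{L - 20}{7} = -2 + \frac{-20 + L}{7} = -2 + \left(- \frac{20}{7} + \frac{L}{7}\right) = - \frac{34}{7} + \frac{L}{7}$)
$N = \frac{6284916}{7}$ ($N = \left(-906\right) \left(-991\right) + \left(- \frac{34}{7} + \frac{1}{7} \cdot 28\right) = 897846 + \left(- \frac{34}{7} + 4\right) = 897846 - \frac{6}{7} = \frac{6284916}{7} \approx 8.9785 \cdot 10^{5}$)
$p = -10166577$ ($p = \left(-3\right) 3388859 = -10166577$)
$\frac{p}{N} + \frac{372421}{369802} = - \frac{10166577}{\frac{6284916}{7}} + \frac{372421}{369802} = \left(-10166577\right) \frac{7}{6284916} + 372421 \cdot \frac{1}{369802} = - \frac{23722013}{2094972} + \frac{372421}{369802} = - \frac{3996118142107}{387362417772}$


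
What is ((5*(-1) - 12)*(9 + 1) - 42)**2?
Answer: 44944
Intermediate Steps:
((5*(-1) - 12)*(9 + 1) - 42)**2 = ((-5 - 12)*10 - 42)**2 = (-17*10 - 42)**2 = (-170 - 42)**2 = (-212)**2 = 44944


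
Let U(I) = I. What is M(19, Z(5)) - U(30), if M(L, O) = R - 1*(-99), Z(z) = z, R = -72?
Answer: -3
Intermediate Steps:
M(L, O) = 27 (M(L, O) = -72 - 1*(-99) = -72 + 99 = 27)
M(19, Z(5)) - U(30) = 27 - 1*30 = 27 - 30 = -3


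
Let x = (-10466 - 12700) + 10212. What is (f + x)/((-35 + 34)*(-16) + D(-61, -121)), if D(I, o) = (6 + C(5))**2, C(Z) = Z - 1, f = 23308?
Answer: 5177/58 ≈ 89.259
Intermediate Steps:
C(Z) = -1 + Z
D(I, o) = 100 (D(I, o) = (6 + (-1 + 5))**2 = (6 + 4)**2 = 10**2 = 100)
x = -12954 (x = -23166 + 10212 = -12954)
(f + x)/((-35 + 34)*(-16) + D(-61, -121)) = (23308 - 12954)/((-35 + 34)*(-16) + 100) = 10354/(-1*(-16) + 100) = 10354/(16 + 100) = 10354/116 = 10354*(1/116) = 5177/58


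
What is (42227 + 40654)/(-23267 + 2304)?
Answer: -82881/20963 ≈ -3.9537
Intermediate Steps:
(42227 + 40654)/(-23267 + 2304) = 82881/(-20963) = 82881*(-1/20963) = -82881/20963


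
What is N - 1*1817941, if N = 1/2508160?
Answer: -4559686898559/2508160 ≈ -1.8179e+6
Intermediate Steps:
N = 1/2508160 ≈ 3.9870e-7
N - 1*1817941 = 1/2508160 - 1*1817941 = 1/2508160 - 1817941 = -4559686898559/2508160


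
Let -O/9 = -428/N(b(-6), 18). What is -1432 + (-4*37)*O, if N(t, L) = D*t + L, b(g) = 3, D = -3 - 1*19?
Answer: 10445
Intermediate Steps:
D = -22 (D = -3 - 19 = -22)
N(t, L) = L - 22*t (N(t, L) = -22*t + L = L - 22*t)
O = -321/4 (O = -(-3852)/(18 - 22*3) = -(-3852)/(18 - 66) = -(-3852)/(-48) = -(-3852)*(-1)/48 = -9*107/12 = -321/4 ≈ -80.250)
-1432 + (-4*37)*O = -1432 - 4*37*(-321/4) = -1432 - 148*(-321/4) = -1432 + 11877 = 10445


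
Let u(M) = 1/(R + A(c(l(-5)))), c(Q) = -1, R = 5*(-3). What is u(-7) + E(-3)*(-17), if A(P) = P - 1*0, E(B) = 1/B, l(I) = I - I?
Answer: 269/48 ≈ 5.6042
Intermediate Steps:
l(I) = 0
R = -15
A(P) = P (A(P) = P + 0 = P)
u(M) = -1/16 (u(M) = 1/(-15 - 1) = 1/(-16) = -1/16)
u(-7) + E(-3)*(-17) = -1/16 - 17/(-3) = -1/16 - ⅓*(-17) = -1/16 + 17/3 = 269/48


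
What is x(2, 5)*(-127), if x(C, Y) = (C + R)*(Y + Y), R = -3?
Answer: 1270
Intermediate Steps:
x(C, Y) = 2*Y*(-3 + C) (x(C, Y) = (C - 3)*(Y + Y) = (-3 + C)*(2*Y) = 2*Y*(-3 + C))
x(2, 5)*(-127) = (2*5*(-3 + 2))*(-127) = (2*5*(-1))*(-127) = -10*(-127) = 1270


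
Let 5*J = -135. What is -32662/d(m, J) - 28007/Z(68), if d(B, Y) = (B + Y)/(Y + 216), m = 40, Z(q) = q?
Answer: -420136115/884 ≈ -4.7527e+5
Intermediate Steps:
J = -27 (J = (1/5)*(-135) = -27)
d(B, Y) = (B + Y)/(216 + Y)
-32662/d(m, J) - 28007/Z(68) = -32662*(216 - 27)/(40 - 27) - 28007/68 = -32662/(13/189) - 28007*1/68 = -32662/((1/189)*13) - 28007/68 = -32662/13/189 - 28007/68 = -32662*189/13 - 28007/68 = -6173118/13 - 28007/68 = -420136115/884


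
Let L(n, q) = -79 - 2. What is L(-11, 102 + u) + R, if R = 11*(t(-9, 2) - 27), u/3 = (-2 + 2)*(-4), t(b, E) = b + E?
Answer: -455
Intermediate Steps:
t(b, E) = E + b
u = 0 (u = 3*((-2 + 2)*(-4)) = 3*(0*(-4)) = 3*0 = 0)
R = -374 (R = 11*((2 - 9) - 27) = 11*(-7 - 27) = 11*(-34) = -374)
L(n, q) = -81
L(-11, 102 + u) + R = -81 - 374 = -455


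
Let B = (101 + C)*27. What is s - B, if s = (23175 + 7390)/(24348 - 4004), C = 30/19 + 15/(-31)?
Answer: -33012881807/11982616 ≈ -2755.1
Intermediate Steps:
C = 645/589 (C = 30*(1/19) + 15*(-1/31) = 30/19 - 15/31 = 645/589 ≈ 1.0951)
s = 30565/20344 ≈ 1.5024
B = 1623618/589 (B = (101 + 645/589)*27 = (60134/589)*27 = 1623618/589 ≈ 2756.6)
s - B = 30565/20344 - 1*1623618/589 = 30565/20344 - 1623618/589 = -33012881807/11982616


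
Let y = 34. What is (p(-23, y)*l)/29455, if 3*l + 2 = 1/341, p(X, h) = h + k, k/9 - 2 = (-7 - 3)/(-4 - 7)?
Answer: -150274/110485705 ≈ -0.0013601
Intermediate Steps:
k = 288/11 (k = 18 + 9*((-7 - 3)/(-4 - 7)) = 18 + 9*(-10/(-11)) = 18 + 9*(-10*(-1/11)) = 18 + 9*(10/11) = 18 + 90/11 = 288/11 ≈ 26.182)
p(X, h) = 288/11 + h (p(X, h) = h + 288/11 = 288/11 + h)
l = -227/341 (l = -⅔ + (⅓)/341 = -⅔ + (⅓)*(1/341) = -⅔ + 1/1023 = -227/341 ≈ -0.66569)
(p(-23, y)*l)/29455 = ((288/11 + 34)*(-227/341))/29455 = ((662/11)*(-227/341))*(1/29455) = -150274/3751*1/29455 = -150274/110485705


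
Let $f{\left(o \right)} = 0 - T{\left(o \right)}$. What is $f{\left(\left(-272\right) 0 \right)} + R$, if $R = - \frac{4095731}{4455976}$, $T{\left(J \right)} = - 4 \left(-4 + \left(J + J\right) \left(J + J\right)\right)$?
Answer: $- \frac{75391347}{4455976} \approx -16.919$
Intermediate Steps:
$T{\left(J \right)} = 16 - 16 J^{2}$ ($T{\left(J \right)} = - 4 \left(-4 + 2 J 2 J\right) = - 4 \left(-4 + 4 J^{2}\right) = 16 - 16 J^{2}$)
$R = - \frac{4095731}{4455976}$ ($R = \left(-4095731\right) \frac{1}{4455976} = - \frac{4095731}{4455976} \approx -0.91915$)
$f{\left(o \right)} = -16 + 16 o^{2}$ ($f{\left(o \right)} = 0 - \left(16 - 16 o^{2}\right) = 0 + \left(-16 + 16 o^{2}\right) = -16 + 16 o^{2}$)
$f{\left(\left(-272\right) 0 \right)} + R = \left(-16 + 16 \left(\left(-272\right) 0\right)^{2}\right) - \frac{4095731}{4455976} = \left(-16 + 16 \cdot 0^{2}\right) - \frac{4095731}{4455976} = \left(-16 + 16 \cdot 0\right) - \frac{4095731}{4455976} = \left(-16 + 0\right) - \frac{4095731}{4455976} = -16 - \frac{4095731}{4455976} = - \frac{75391347}{4455976}$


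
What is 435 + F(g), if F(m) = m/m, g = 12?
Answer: 436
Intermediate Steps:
F(m) = 1
435 + F(g) = 435 + 1 = 436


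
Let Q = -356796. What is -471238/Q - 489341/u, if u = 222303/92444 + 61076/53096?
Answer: -53560912308565096253/389119706876142 ≈ -1.3765e+5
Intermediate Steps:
u = 2181188729/613550828 (u = 222303*(1/92444) + 61076*(1/53096) = 222303/92444 + 15269/13274 = 2181188729/613550828 ≈ 3.5550)
-471238/Q - 489341/u = -471238/(-356796) - 489341/2181188729/613550828 = -471238*(-1/356796) - 489341*613550828/2181188729 = 235619/178398 - 300235575724348/2181188729 = -53560912308565096253/389119706876142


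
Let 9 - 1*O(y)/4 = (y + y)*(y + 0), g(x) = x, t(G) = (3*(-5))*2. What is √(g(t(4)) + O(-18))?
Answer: I*√2586 ≈ 50.853*I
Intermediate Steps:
t(G) = -30 (t(G) = -15*2 = -30)
O(y) = 36 - 8*y² (O(y) = 36 - 4*(y + y)*(y + 0) = 36 - 4*2*y*y = 36 - 8*y²)
√(g(t(4)) + O(-18)) = √(-30 + (36 - 8*(-18)²)) = √(-30 + (36 - 8*324)) = √(-30 + (36 - 2592)) = √(-30 - 2556) = √(-2586) = I*√2586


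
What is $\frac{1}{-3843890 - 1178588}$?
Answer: $- \frac{1}{5022478} \approx -1.991 \cdot 10^{-7}$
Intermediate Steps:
$\frac{1}{-3843890 - 1178588} = \frac{1}{-5022478} = - \frac{1}{5022478}$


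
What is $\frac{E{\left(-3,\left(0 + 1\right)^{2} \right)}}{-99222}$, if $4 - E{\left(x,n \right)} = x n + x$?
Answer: $- \frac{5}{49611} \approx -0.00010078$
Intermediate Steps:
$E{\left(x,n \right)} = 4 - x - n x$ ($E{\left(x,n \right)} = 4 - \left(x n + x\right) = 4 - \left(n x + x\right) = 4 - \left(x + n x\right) = 4 - x - n x$)
$\frac{E{\left(-3,\left(0 + 1\right)^{2} \right)}}{-99222} = \frac{4 - -3 - \left(0 + 1\right)^{2} \left(-3\right)}{-99222} = \left(4 + 3 - 1^{2} \left(-3\right)\right) \left(- \frac{1}{99222}\right) = \left(4 + 3 - 1 \left(-3\right)\right) \left(- \frac{1}{99222}\right) = \left(4 + 3 + 3\right) \left(- \frac{1}{99222}\right) = 10 \left(- \frac{1}{99222}\right) = - \frac{5}{49611}$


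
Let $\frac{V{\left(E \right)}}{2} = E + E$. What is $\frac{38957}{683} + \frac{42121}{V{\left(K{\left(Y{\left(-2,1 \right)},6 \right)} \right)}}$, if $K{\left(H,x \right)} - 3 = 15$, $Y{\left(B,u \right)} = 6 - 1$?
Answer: $\frac{31573547}{49176} \approx 642.05$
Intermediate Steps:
$Y{\left(B,u \right)} = 5$ ($Y{\left(B,u \right)} = 6 - 1 = 5$)
$K{\left(H,x \right)} = 18$ ($K{\left(H,x \right)} = 3 + 15 = 18$)
$V{\left(E \right)} = 4 E$ ($V{\left(E \right)} = 2 \left(E + E\right) = 2 \cdot 2 E = 4 E$)
$\frac{38957}{683} + \frac{42121}{V{\left(K{\left(Y{\left(-2,1 \right)},6 \right)} \right)}} = \frac{38957}{683} + \frac{42121}{4 \cdot 18} = 38957 \cdot \frac{1}{683} + \frac{42121}{72} = \frac{38957}{683} + 42121 \cdot \frac{1}{72} = \frac{38957}{683} + \frac{42121}{72} = \frac{31573547}{49176}$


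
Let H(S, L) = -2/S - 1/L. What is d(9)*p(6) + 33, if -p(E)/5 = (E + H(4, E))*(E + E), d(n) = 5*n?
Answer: -14367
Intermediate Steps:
H(S, L) = -1/L - 2/S
p(E) = -10*E*(-1/2 + E - 1/E) (p(E) = -5*(E + (-1/E - 2/4))*(E + E) = -5*(E + (-1/E - 2*1/4))*2*E = -5*(E + (-1/E - 1/2))*2*E = -5*(E + (-1/2 - 1/E))*2*E = -5*(-1/2 + E - 1/E)*2*E = -10*E*(-1/2 + E - 1/E))
d(9)*p(6) + 33 = (5*9)*(10 + 5*6*(1 - 2*6)) + 33 = 45*(10 + 5*6*(1 - 12)) + 33 = 45*(10 + 5*6*(-11)) + 33 = 45*(10 - 330) + 33 = 45*(-320) + 33 = -14400 + 33 = -14367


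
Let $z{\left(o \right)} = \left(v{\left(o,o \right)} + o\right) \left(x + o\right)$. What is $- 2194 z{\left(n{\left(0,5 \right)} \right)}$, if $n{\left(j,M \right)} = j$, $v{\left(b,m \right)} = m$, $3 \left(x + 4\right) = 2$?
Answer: $0$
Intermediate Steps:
$x = - \frac{10}{3}$ ($x = -4 + \frac{1}{3} \cdot 2 = -4 + \frac{2}{3} = - \frac{10}{3} \approx -3.3333$)
$z{\left(o \right)} = 2 o \left(- \frac{10}{3} + o\right)$ ($z{\left(o \right)} = \left(o + o\right) \left(- \frac{10}{3} + o\right) = 2 o \left(- \frac{10}{3} + o\right)$)
$- 2194 z{\left(n{\left(0,5 \right)} \right)} = - 2194 \cdot \frac{2}{3} \cdot 0 \left(-10 + 3 \cdot 0\right) = - 2194 \cdot \frac{2}{3} \cdot 0 \left(-10 + 0\right) = - 2194 \cdot \frac{2}{3} \cdot 0 \left(-10\right) = \left(-2194\right) 0 = 0$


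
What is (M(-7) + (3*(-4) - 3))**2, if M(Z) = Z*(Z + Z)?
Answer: 6889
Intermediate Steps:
M(Z) = 2*Z**2 (M(Z) = Z*(2*Z) = 2*Z**2)
(M(-7) + (3*(-4) - 3))**2 = (2*(-7)**2 + (3*(-4) - 3))**2 = (2*49 + (-12 - 3))**2 = (98 - 15)**2 = 83**2 = 6889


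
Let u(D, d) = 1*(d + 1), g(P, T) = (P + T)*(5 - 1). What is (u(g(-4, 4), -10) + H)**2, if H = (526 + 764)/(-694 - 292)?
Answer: 25826724/243049 ≈ 106.26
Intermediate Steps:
g(P, T) = 4*P + 4*T (g(P, T) = (P + T)*4 = 4*P + 4*T)
u(D, d) = 1 + d (u(D, d) = 1*(1 + d) = 1 + d)
H = -645/493 (H = 1290/(-986) = 1290*(-1/986) = -645/493 ≈ -1.3083)
(u(g(-4, 4), -10) + H)**2 = ((1 - 10) - 645/493)**2 = (-9 - 645/493)**2 = (-5082/493)**2 = 25826724/243049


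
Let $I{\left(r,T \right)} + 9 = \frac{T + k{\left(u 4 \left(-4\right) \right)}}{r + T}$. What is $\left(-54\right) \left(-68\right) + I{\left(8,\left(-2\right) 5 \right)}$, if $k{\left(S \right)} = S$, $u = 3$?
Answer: $3692$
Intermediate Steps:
$I{\left(r,T \right)} = -9 + \frac{-48 + T}{T + r}$ ($I{\left(r,T \right)} = -9 + \frac{T + 3 \cdot 4 \left(-4\right)}{r + T} = -9 + \frac{T + 12 \left(-4\right)}{T + r} = -9 + \frac{T - 48}{T + r} = -9 + \frac{-48 + T}{T + r}$)
$\left(-54\right) \left(-68\right) + I{\left(8,\left(-2\right) 5 \right)} = \left(-54\right) \left(-68\right) + \frac{-48 - 72 - 8 \left(\left(-2\right) 5\right)}{\left(-2\right) 5 + 8} = 3672 + \frac{-48 - 72 - -80}{-10 + 8} = 3672 + \frac{-48 - 72 + 80}{-2} = 3672 - -20 = 3672 + 20 = 3692$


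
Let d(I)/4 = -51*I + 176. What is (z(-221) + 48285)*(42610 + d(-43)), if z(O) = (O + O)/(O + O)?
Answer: 2515024596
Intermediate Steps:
d(I) = 704 - 204*I (d(I) = 4*(-51*I + 176) = 4*(176 - 51*I) = 704 - 204*I)
z(O) = 1 (z(O) = (2*O)/((2*O)) = (2*O)*(1/(2*O)) = 1)
(z(-221) + 48285)*(42610 + d(-43)) = (1 + 48285)*(42610 + (704 - 204*(-43))) = 48286*(42610 + (704 + 8772)) = 48286*(42610 + 9476) = 48286*52086 = 2515024596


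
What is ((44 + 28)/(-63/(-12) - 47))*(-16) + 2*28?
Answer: 13960/167 ≈ 83.593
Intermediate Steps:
((44 + 28)/(-63/(-12) - 47))*(-16) + 2*28 = (72/(-63*(-1/12) - 47))*(-16) + 56 = (72/(21/4 - 47))*(-16) + 56 = (72/(-167/4))*(-16) + 56 = (72*(-4/167))*(-16) + 56 = -288/167*(-16) + 56 = 4608/167 + 56 = 13960/167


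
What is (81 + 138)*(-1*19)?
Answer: -4161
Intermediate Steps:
(81 + 138)*(-1*19) = 219*(-19) = -4161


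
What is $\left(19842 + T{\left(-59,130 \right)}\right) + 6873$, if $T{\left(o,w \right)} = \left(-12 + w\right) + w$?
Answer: $26963$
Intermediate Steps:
$T{\left(o,w \right)} = -12 + 2 w$
$\left(19842 + T{\left(-59,130 \right)}\right) + 6873 = \left(19842 + \left(-12 + 2 \cdot 130\right)\right) + 6873 = \left(19842 + \left(-12 + 260\right)\right) + 6873 = \left(19842 + 248\right) + 6873 = 20090 + 6873 = 26963$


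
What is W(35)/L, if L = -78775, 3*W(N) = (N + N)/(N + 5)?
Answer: -7/945300 ≈ -7.4051e-6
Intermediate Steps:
W(N) = 2*N/(3*(5 + N)) (W(N) = ((N + N)/(N + 5))/3 = ((2*N)/(5 + N))/3 = (2*N/(5 + N))/3 = 2*N/(3*(5 + N)))
W(35)/L = ((⅔)*35/(5 + 35))/(-78775) = ((⅔)*35/40)*(-1/78775) = ((⅔)*35*(1/40))*(-1/78775) = (7/12)*(-1/78775) = -7/945300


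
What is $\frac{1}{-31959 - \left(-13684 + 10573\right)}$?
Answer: $- \frac{1}{28848} \approx -3.4664 \cdot 10^{-5}$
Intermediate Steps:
$\frac{1}{-31959 - \left(-13684 + 10573\right)} = \frac{1}{-31959 - -3111} = \frac{1}{-31959 + 3111} = \frac{1}{-28848} = - \frac{1}{28848}$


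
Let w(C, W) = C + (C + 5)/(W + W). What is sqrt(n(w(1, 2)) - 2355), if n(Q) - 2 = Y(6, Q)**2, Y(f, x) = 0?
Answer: I*sqrt(2353) ≈ 48.508*I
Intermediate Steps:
w(C, W) = C + (5 + C)/(2*W) (w(C, W) = C + (5 + C)/((2*W)) = C + (5 + C)*(1/(2*W)) = C + (5 + C)/(2*W))
n(Q) = 2 (n(Q) = 2 + 0**2 = 2 + 0 = 2)
sqrt(n(w(1, 2)) - 2355) = sqrt(2 - 2355) = sqrt(-2353) = I*sqrt(2353)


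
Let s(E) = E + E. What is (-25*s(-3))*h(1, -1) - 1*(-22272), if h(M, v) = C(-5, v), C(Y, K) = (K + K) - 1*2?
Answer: 21672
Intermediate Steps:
C(Y, K) = -2 + 2*K (C(Y, K) = 2*K - 2 = -2 + 2*K)
s(E) = 2*E
h(M, v) = -2 + 2*v
(-25*s(-3))*h(1, -1) - 1*(-22272) = (-50*(-3))*(-2 + 2*(-1)) - 1*(-22272) = (-25*(-6))*(-2 - 2) + 22272 = 150*(-4) + 22272 = -600 + 22272 = 21672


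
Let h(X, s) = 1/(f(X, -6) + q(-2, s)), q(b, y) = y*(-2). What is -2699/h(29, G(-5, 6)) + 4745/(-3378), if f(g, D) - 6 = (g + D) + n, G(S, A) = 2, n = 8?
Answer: -300873071/3378 ≈ -89068.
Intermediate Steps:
q(b, y) = -2*y
f(g, D) = 14 + D + g (f(g, D) = 6 + ((g + D) + 8) = 6 + ((D + g) + 8) = 6 + (8 + D + g) = 14 + D + g)
h(X, s) = 1/(8 + X - 2*s) (h(X, s) = 1/((14 - 6 + X) - 2*s) = 1/((8 + X) - 2*s) = 1/(8 + X - 2*s))
-2699/h(29, G(-5, 6)) + 4745/(-3378) = -2699/(1/(8 + 29 - 2*2)) + 4745/(-3378) = -2699/(1/(8 + 29 - 4)) + 4745*(-1/3378) = -2699/(1/33) - 4745/3378 = -2699/1/33 - 4745/3378 = -2699*33 - 4745/3378 = -89067 - 4745/3378 = -300873071/3378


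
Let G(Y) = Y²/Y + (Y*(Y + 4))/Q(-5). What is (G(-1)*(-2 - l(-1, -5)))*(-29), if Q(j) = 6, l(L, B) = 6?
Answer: -348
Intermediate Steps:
G(Y) = Y + Y*(4 + Y)/6 (G(Y) = Y²/Y + (Y*(Y + 4))/6 = Y + (Y*(4 + Y))*(⅙) = Y + Y*(4 + Y)/6)
(G(-1)*(-2 - l(-1, -5)))*(-29) = (((⅙)*(-1)*(10 - 1))*(-2 - 1*6))*(-29) = (((⅙)*(-1)*9)*(-2 - 6))*(-29) = -3/2*(-8)*(-29) = 12*(-29) = -348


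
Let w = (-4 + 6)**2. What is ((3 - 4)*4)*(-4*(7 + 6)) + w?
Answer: 212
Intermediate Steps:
w = 4 (w = 2**2 = 4)
((3 - 4)*4)*(-4*(7 + 6)) + w = ((3 - 4)*4)*(-4*(7 + 6)) + 4 = (-1*4)*(-4*13) + 4 = -4*(-52) + 4 = 208 + 4 = 212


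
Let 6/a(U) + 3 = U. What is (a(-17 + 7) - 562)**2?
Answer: 53465344/169 ≈ 3.1636e+5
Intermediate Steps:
a(U) = 6/(-3 + U)
(a(-17 + 7) - 562)**2 = (6/(-3 + (-17 + 7)) - 562)**2 = (6/(-3 - 10) - 562)**2 = (6/(-13) - 562)**2 = (6*(-1/13) - 562)**2 = (-6/13 - 562)**2 = (-7312/13)**2 = 53465344/169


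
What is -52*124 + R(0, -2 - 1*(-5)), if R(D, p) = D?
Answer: -6448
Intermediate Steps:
-52*124 + R(0, -2 - 1*(-5)) = -52*124 + 0 = -6448 + 0 = -6448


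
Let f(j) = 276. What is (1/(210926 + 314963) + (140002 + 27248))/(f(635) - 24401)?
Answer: -87954935251/12687072125 ≈ -6.9326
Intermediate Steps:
(1/(210926 + 314963) + (140002 + 27248))/(f(635) - 24401) = (1/(210926 + 314963) + (140002 + 27248))/(276 - 24401) = (1/525889 + 167250)/(-24125) = (1/525889 + 167250)*(-1/24125) = (87954935251/525889)*(-1/24125) = -87954935251/12687072125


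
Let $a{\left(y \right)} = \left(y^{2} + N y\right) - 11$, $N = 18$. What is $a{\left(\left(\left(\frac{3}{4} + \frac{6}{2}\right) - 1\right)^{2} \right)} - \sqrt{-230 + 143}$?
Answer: $\frac{46673}{256} - i \sqrt{87} \approx 182.32 - 9.3274 i$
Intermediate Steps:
$a{\left(y \right)} = -11 + y^{2} + 18 y$ ($a{\left(y \right)} = \left(y^{2} + 18 y\right) - 11 = -11 + y^{2} + 18 y$)
$a{\left(\left(\left(\frac{3}{4} + \frac{6}{2}\right) - 1\right)^{2} \right)} - \sqrt{-230 + 143} = \left(-11 + \left(\left(\left(\frac{3}{4} + \frac{6}{2}\right) - 1\right)^{2}\right)^{2} + 18 \left(\left(\frac{3}{4} + \frac{6}{2}\right) - 1\right)^{2}\right) - \sqrt{-230 + 143} = \left(-11 + \left(\left(\left(3 \cdot \frac{1}{4} + 6 \cdot \frac{1}{2}\right) - 1\right)^{2}\right)^{2} + 18 \left(\left(3 \cdot \frac{1}{4} + 6 \cdot \frac{1}{2}\right) - 1\right)^{2}\right) - \sqrt{-87} = \left(-11 + \left(\left(\left(\frac{3}{4} + 3\right) - 1\right)^{2}\right)^{2} + 18 \left(\left(\frac{3}{4} + 3\right) - 1\right)^{2}\right) - i \sqrt{87} = \left(-11 + \left(\left(\frac{15}{4} - 1\right)^{2}\right)^{2} + 18 \left(\frac{15}{4} - 1\right)^{2}\right) - i \sqrt{87} = \left(-11 + \left(\left(\frac{11}{4}\right)^{2}\right)^{2} + 18 \left(\frac{11}{4}\right)^{2}\right) - i \sqrt{87} = \left(-11 + \left(\frac{121}{16}\right)^{2} + 18 \cdot \frac{121}{16}\right) - i \sqrt{87} = \left(-11 + \frac{14641}{256} + \frac{1089}{8}\right) - i \sqrt{87} = \frac{46673}{256} - i \sqrt{87}$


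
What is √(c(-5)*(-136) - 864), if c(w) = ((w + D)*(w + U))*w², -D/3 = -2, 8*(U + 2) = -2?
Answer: √23786 ≈ 154.23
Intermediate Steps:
U = -9/4 (U = -2 + (⅛)*(-2) = -2 - ¼ = -9/4 ≈ -2.2500)
D = 6 (D = -3*(-2) = 6)
c(w) = w²*(6 + w)*(-9/4 + w) (c(w) = ((w + 6)*(w - 9/4))*w² = ((6 + w)*(-9/4 + w))*w² = w²*(6 + w)*(-9/4 + w))
√(c(-5)*(-136) - 864) = √(((¼)*(-5)²*(-54 + 4*(-5)² + 15*(-5)))*(-136) - 864) = √(((¼)*25*(-54 + 4*25 - 75))*(-136) - 864) = √(((¼)*25*(-54 + 100 - 75))*(-136) - 864) = √(((¼)*25*(-29))*(-136) - 864) = √(-725/4*(-136) - 864) = √(24650 - 864) = √23786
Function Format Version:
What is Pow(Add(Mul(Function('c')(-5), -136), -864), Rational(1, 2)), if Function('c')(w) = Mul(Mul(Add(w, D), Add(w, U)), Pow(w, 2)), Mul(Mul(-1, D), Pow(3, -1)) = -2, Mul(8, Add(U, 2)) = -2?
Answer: Pow(23786, Rational(1, 2)) ≈ 154.23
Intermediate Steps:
U = Rational(-9, 4) (U = Add(-2, Mul(Rational(1, 8), -2)) = Add(-2, Rational(-1, 4)) = Rational(-9, 4) ≈ -2.2500)
D = 6 (D = Mul(-3, -2) = 6)
Function('c')(w) = Mul(Pow(w, 2), Add(6, w), Add(Rational(-9, 4), w)) (Function('c')(w) = Mul(Mul(Add(w, 6), Add(w, Rational(-9, 4))), Pow(w, 2)) = Mul(Mul(Add(6, w), Add(Rational(-9, 4), w)), Pow(w, 2)) = Mul(Pow(w, 2), Add(6, w), Add(Rational(-9, 4), w)))
Pow(Add(Mul(Function('c')(-5), -136), -864), Rational(1, 2)) = Pow(Add(Mul(Mul(Rational(1, 4), Pow(-5, 2), Add(-54, Mul(4, Pow(-5, 2)), Mul(15, -5))), -136), -864), Rational(1, 2)) = Pow(Add(Mul(Mul(Rational(1, 4), 25, Add(-54, Mul(4, 25), -75)), -136), -864), Rational(1, 2)) = Pow(Add(Mul(Mul(Rational(1, 4), 25, Add(-54, 100, -75)), -136), -864), Rational(1, 2)) = Pow(Add(Mul(Mul(Rational(1, 4), 25, -29), -136), -864), Rational(1, 2)) = Pow(Add(Mul(Rational(-725, 4), -136), -864), Rational(1, 2)) = Pow(Add(24650, -864), Rational(1, 2)) = Pow(23786, Rational(1, 2))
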